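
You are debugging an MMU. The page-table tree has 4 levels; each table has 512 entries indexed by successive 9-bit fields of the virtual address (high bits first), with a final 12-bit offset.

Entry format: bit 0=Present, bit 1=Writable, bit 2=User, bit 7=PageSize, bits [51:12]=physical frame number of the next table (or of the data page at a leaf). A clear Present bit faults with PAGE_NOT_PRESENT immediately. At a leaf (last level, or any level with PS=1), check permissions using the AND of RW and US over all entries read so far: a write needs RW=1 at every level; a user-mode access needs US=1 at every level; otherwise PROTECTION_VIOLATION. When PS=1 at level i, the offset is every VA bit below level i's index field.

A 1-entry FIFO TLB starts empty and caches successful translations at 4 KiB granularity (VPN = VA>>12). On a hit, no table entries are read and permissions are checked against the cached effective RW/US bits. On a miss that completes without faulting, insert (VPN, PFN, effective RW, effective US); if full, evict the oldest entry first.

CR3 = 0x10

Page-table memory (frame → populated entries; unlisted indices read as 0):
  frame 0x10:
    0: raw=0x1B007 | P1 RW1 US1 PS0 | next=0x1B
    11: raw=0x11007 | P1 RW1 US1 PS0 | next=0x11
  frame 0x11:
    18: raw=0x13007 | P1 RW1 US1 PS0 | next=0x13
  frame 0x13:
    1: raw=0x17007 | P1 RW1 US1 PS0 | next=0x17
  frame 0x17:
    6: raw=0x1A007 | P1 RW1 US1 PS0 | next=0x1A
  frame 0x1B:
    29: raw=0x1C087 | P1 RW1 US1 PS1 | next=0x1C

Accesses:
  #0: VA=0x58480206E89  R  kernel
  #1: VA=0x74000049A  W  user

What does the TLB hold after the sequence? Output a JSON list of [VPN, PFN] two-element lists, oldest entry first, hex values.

Trace:
#0 VA=0x58480206E89 (r,kernel):
  lvl0: tbl 0x10, slot 11 ⇒ 0x11007 (P1/RW1/US1/PS0)
  lvl1: tbl 0x11, slot 18 ⇒ 0x13007 (P1/RW1/US1/PS0)
  lvl2: tbl 0x13, slot 1 ⇒ 0x17007 (P1/RW1/US1/PS0)
  lvl3: tbl 0x17, slot 6 ⇒ 0x1A007 (P1/RW1/US1/PS0)
  ✓ 0x1AE89  — 4 lookups
#1 VA=0x74000049A (w,user):
  lvl0: tbl 0x10, slot 0 ⇒ 0x1B007 (P1/RW1/US1/PS0)
  lvl1: tbl 0x1B, slot 29 ⇒ 0x1C087 (P1/RW1/US1/PS1)
  ✓ 0x1C49A (huge @L1)  — 2 lookups

TLB: [["0x740000", "0x1C"]]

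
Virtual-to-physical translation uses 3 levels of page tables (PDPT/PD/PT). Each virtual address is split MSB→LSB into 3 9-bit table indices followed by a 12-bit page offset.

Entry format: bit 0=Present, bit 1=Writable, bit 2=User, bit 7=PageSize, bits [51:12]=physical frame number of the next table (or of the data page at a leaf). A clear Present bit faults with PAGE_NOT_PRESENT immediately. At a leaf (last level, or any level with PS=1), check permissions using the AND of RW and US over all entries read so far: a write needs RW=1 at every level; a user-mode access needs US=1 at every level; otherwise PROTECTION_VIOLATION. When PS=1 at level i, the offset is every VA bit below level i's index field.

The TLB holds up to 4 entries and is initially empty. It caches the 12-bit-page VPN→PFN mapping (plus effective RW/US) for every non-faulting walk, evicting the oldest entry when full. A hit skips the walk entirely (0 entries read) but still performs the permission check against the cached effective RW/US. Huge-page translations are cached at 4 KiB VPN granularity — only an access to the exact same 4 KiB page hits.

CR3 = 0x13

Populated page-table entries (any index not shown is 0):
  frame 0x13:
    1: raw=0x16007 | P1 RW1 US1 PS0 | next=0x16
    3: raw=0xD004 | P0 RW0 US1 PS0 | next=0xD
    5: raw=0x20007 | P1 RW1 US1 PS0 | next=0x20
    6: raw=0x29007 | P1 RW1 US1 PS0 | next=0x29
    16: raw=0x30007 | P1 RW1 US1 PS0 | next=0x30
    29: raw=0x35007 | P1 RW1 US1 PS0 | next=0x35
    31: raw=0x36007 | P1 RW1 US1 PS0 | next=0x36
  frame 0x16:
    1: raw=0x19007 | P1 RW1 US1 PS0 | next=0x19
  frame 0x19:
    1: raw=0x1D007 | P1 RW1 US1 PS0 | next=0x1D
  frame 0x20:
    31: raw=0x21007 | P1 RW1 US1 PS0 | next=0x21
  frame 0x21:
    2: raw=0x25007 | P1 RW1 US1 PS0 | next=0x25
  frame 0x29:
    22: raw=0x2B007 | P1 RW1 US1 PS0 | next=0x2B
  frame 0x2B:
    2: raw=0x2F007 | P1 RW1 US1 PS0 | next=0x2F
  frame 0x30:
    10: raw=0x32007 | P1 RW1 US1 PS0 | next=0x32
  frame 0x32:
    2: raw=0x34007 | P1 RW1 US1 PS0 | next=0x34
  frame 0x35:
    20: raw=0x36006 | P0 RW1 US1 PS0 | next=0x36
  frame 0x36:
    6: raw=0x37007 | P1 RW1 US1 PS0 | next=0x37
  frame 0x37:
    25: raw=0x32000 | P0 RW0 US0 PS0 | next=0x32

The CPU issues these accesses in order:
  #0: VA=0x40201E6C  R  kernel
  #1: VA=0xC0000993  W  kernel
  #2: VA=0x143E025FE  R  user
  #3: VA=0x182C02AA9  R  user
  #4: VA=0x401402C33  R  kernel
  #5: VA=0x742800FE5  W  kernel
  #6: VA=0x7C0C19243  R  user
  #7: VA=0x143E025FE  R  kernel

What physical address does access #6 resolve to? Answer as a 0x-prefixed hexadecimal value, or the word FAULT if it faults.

Per-access translation:
#0 VA=0x40201E6C (r,kernel):
  lvl0: tbl 0x13, slot 1 ⇒ 0x16007 (P1/RW1/US1/PS0)
  lvl1: tbl 0x16, slot 1 ⇒ 0x19007 (P1/RW1/US1/PS0)
  lvl2: tbl 0x19, slot 1 ⇒ 0x1D007 (P1/RW1/US1/PS0)
  → PA=0x1DE6C  (3 entries read)
#1 VA=0xC0000993 (w,kernel):
  lvl0: tbl 0x13, slot 3 ⇒ 0xD004 (P0/RW0/US1/PS0)
  ✗ PAGE_NOT_PRESENT  [1 reads]
#2 VA=0x143E025FE (r,user):
  lvl0: tbl 0x13, slot 5 ⇒ 0x20007 (P1/RW1/US1/PS0)
  lvl1: tbl 0x20, slot 31 ⇒ 0x21007 (P1/RW1/US1/PS0)
  lvl2: tbl 0x21, slot 2 ⇒ 0x25007 (P1/RW1/US1/PS0)
  → PA=0x255FE  (3 entries read)
#3 VA=0x182C02AA9 (r,user):
  lvl0: tbl 0x13, slot 6 ⇒ 0x29007 (P1/RW1/US1/PS0)
  lvl1: tbl 0x29, slot 22 ⇒ 0x2B007 (P1/RW1/US1/PS0)
  lvl2: tbl 0x2B, slot 2 ⇒ 0x2F007 (P1/RW1/US1/PS0)
  → PA=0x2FAA9  (3 entries read)
#4 VA=0x401402C33 (r,kernel):
  lvl0: tbl 0x13, slot 16 ⇒ 0x30007 (P1/RW1/US1/PS0)
  lvl1: tbl 0x30, slot 10 ⇒ 0x32007 (P1/RW1/US1/PS0)
  lvl2: tbl 0x32, slot 2 ⇒ 0x34007 (P1/RW1/US1/PS0)
  → PA=0x34C33  (3 entries read)
#5 VA=0x742800FE5 (w,kernel):
  lvl0: tbl 0x13, slot 29 ⇒ 0x35007 (P1/RW1/US1/PS0)
  lvl1: tbl 0x35, slot 20 ⇒ 0x36006 (P0/RW1/US1/PS0)
  ✗ PAGE_NOT_PRESENT  [2 reads]
#6 VA=0x7C0C19243 (r,user):
  lvl0: tbl 0x13, slot 31 ⇒ 0x36007 (P1/RW1/US1/PS0)
  lvl1: tbl 0x36, slot 6 ⇒ 0x37007 (P1/RW1/US1/PS0)
  lvl2: tbl 0x37, slot 25 ⇒ 0x32000 (P0/RW0/US0/PS0)
  ✗ PAGE_NOT_PRESENT  [3 reads]
#7 VA=0x143E025FE (r,kernel):
  TLB hit vpn=0x143E02 → PA=0x255FE

Access #6 PA: FAULT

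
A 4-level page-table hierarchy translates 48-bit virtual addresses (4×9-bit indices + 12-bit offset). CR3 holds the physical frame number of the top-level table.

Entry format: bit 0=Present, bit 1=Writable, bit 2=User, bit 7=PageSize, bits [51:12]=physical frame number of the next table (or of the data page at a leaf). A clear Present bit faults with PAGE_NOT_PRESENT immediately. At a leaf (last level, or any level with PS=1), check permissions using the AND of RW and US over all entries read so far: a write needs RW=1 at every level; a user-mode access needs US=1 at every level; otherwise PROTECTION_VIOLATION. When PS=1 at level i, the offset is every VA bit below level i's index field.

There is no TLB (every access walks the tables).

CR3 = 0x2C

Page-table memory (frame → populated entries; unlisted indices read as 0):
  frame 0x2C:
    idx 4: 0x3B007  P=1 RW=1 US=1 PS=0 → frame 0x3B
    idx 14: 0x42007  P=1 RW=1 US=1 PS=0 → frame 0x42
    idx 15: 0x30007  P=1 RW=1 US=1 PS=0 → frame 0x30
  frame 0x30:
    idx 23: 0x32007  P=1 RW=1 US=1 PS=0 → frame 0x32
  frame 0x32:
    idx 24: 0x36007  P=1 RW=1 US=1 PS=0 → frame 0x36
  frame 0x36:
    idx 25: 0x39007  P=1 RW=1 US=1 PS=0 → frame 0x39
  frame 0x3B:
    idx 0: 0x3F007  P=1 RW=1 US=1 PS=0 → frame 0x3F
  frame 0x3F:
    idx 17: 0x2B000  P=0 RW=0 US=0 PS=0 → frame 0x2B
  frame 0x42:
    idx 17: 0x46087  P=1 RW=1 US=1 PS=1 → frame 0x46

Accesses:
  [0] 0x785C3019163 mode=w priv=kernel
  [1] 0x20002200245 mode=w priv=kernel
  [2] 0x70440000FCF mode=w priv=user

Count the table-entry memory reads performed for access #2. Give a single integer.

Per-access translation:
#0 VA=0x785C3019163 (w,kernel):
  [0] read 0x2C idx=15: raw=0x30007 flags P=1 W=1 U=1 S=0
  [1] read 0x30 idx=23: raw=0x32007 flags P=1 W=1 U=1 S=0
  [2] read 0x32 idx=24: raw=0x36007 flags P=1 W=1 U=1 S=0
  [3] read 0x36 idx=25: raw=0x39007 flags P=1 W=1 U=1 S=0
  ✓ 0x39163  — 4 lookups
#1 VA=0x20002200245 (w,kernel):
  [0] read 0x2C idx=4: raw=0x3B007 flags P=1 W=1 U=1 S=0
  [1] read 0x3B idx=0: raw=0x3F007 flags P=1 W=1 U=1 S=0
  [2] read 0x3F idx=17: raw=0x2B000 flags P=0 W=0 U=0 S=0
  → PAGE_NOT_PRESENT  (3 entries read)
#2 VA=0x70440000FCF (w,user):
  [0] read 0x2C idx=14: raw=0x42007 flags P=1 W=1 U=1 S=0
  [1] read 0x42 idx=17: raw=0x46087 flags P=1 W=1 U=1 S=1
  ✓ 0x46FCF (huge @L1)  — 2 lookups

Entries read for #2: 2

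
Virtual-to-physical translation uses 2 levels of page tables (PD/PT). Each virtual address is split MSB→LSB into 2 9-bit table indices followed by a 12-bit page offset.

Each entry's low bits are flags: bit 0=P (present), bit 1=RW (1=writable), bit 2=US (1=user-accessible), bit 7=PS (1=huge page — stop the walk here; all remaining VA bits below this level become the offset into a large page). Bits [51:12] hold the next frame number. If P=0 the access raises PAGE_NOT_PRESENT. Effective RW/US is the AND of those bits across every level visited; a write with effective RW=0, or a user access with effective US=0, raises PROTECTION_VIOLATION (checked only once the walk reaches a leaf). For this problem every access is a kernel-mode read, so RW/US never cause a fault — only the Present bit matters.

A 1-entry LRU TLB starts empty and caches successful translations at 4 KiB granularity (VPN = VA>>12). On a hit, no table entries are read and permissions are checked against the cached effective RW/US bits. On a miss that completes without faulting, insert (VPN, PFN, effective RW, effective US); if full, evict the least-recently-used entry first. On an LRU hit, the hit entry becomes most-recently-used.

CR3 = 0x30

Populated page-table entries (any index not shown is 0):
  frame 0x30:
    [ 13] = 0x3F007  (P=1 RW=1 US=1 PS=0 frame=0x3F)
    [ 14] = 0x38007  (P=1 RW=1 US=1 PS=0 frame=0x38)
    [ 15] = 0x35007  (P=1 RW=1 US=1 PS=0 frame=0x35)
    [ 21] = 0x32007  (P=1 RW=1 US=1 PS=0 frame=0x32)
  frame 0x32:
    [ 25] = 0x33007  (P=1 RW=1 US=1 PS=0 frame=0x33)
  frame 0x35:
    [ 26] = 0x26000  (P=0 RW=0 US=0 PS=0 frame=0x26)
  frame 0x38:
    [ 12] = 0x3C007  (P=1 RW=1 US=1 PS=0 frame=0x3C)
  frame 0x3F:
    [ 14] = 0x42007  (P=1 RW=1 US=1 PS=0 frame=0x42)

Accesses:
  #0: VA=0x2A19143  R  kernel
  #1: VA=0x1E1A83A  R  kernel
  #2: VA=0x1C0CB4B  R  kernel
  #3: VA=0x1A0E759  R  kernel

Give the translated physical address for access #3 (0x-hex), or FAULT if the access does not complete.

Trace:
#0 VA=0x2A19143 (r,kernel):
  L0: frame=0x30 idx=21 entry=0x32007 [P=1 RW=1 US=1 PS=0]
  L1: frame=0x32 idx=25 entry=0x33007 [P=1 RW=1 US=1 PS=0]
  ⇒ phys 0x33143  [2 reads]
#1 VA=0x1E1A83A (r,kernel):
  L0: frame=0x30 idx=15 entry=0x35007 [P=1 RW=1 US=1 PS=0]
  L1: frame=0x35 idx=26 entry=0x26000 [P=0 RW=0 US=0 PS=0]
  → PAGE_NOT_PRESENT  (2 entries read)
#2 VA=0x1C0CB4B (r,kernel):
  L0: frame=0x30 idx=14 entry=0x38007 [P=1 RW=1 US=1 PS=0]
  L1: frame=0x38 idx=12 entry=0x3C007 [P=1 RW=1 US=1 PS=0]
  ⇒ phys 0x3CB4B  [2 reads]
#3 VA=0x1A0E759 (r,kernel):
  L0: frame=0x30 idx=13 entry=0x3F007 [P=1 RW=1 US=1 PS=0]
  L1: frame=0x3F idx=14 entry=0x42007 [P=1 RW=1 US=1 PS=0]
  ⇒ phys 0x42759  [2 reads]

Access #3 PA: 0x42759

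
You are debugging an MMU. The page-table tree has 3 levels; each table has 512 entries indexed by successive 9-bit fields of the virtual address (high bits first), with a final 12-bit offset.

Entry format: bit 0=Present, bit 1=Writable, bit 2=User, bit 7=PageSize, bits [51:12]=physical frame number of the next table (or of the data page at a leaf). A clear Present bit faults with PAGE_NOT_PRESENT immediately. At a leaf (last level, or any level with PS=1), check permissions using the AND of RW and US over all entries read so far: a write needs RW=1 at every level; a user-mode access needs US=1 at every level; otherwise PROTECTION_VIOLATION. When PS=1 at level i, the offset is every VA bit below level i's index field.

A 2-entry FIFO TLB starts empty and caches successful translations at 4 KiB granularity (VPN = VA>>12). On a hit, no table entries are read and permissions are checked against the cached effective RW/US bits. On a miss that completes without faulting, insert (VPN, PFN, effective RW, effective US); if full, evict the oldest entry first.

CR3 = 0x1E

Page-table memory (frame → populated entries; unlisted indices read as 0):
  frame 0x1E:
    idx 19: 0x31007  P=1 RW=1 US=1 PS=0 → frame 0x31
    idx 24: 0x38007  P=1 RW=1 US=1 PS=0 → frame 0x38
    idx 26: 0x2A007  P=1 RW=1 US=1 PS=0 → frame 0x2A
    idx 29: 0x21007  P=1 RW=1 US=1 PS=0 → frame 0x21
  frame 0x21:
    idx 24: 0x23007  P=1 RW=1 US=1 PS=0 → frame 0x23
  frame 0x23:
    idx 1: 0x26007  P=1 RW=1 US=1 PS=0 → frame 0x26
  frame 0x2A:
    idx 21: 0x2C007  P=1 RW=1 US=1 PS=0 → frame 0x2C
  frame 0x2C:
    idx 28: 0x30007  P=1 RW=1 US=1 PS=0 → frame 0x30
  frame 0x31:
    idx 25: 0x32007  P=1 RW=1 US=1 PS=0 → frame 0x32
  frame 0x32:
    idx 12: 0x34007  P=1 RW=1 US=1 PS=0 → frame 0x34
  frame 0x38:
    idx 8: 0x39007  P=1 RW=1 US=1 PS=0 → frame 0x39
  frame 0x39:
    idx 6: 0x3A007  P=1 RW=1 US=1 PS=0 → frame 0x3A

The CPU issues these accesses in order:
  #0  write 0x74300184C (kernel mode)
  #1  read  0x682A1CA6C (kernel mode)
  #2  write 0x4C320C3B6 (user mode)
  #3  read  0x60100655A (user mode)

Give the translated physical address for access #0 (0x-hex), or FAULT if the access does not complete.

Walk each access:
#0 VA=0x74300184C (w,kernel):
  lvl0: tbl 0x1E, slot 29 ⇒ 0x21007 (P1/RW1/US1/PS0)
  lvl1: tbl 0x21, slot 24 ⇒ 0x23007 (P1/RW1/US1/PS0)
  lvl2: tbl 0x23, slot 1 ⇒ 0x26007 (P1/RW1/US1/PS0)
  ⇒ phys 0x2684C  [3 reads]
#1 VA=0x682A1CA6C (r,kernel):
  lvl0: tbl 0x1E, slot 26 ⇒ 0x2A007 (P1/RW1/US1/PS0)
  lvl1: tbl 0x2A, slot 21 ⇒ 0x2C007 (P1/RW1/US1/PS0)
  lvl2: tbl 0x2C, slot 28 ⇒ 0x30007 (P1/RW1/US1/PS0)
  ⇒ phys 0x30A6C  [3 reads]
#2 VA=0x4C320C3B6 (w,user):
  lvl0: tbl 0x1E, slot 19 ⇒ 0x31007 (P1/RW1/US1/PS0)
  lvl1: tbl 0x31, slot 25 ⇒ 0x32007 (P1/RW1/US1/PS0)
  lvl2: tbl 0x32, slot 12 ⇒ 0x34007 (P1/RW1/US1/PS0)
  ⇒ phys 0x343B6  [3 reads]
#3 VA=0x60100655A (r,user):
  lvl0: tbl 0x1E, slot 24 ⇒ 0x38007 (P1/RW1/US1/PS0)
  lvl1: tbl 0x38, slot 8 ⇒ 0x39007 (P1/RW1/US1/PS0)
  lvl2: tbl 0x39, slot 6 ⇒ 0x3A007 (P1/RW1/US1/PS0)
  ⇒ phys 0x3A55A  [3 reads]

Access #0 PA: 0x2684C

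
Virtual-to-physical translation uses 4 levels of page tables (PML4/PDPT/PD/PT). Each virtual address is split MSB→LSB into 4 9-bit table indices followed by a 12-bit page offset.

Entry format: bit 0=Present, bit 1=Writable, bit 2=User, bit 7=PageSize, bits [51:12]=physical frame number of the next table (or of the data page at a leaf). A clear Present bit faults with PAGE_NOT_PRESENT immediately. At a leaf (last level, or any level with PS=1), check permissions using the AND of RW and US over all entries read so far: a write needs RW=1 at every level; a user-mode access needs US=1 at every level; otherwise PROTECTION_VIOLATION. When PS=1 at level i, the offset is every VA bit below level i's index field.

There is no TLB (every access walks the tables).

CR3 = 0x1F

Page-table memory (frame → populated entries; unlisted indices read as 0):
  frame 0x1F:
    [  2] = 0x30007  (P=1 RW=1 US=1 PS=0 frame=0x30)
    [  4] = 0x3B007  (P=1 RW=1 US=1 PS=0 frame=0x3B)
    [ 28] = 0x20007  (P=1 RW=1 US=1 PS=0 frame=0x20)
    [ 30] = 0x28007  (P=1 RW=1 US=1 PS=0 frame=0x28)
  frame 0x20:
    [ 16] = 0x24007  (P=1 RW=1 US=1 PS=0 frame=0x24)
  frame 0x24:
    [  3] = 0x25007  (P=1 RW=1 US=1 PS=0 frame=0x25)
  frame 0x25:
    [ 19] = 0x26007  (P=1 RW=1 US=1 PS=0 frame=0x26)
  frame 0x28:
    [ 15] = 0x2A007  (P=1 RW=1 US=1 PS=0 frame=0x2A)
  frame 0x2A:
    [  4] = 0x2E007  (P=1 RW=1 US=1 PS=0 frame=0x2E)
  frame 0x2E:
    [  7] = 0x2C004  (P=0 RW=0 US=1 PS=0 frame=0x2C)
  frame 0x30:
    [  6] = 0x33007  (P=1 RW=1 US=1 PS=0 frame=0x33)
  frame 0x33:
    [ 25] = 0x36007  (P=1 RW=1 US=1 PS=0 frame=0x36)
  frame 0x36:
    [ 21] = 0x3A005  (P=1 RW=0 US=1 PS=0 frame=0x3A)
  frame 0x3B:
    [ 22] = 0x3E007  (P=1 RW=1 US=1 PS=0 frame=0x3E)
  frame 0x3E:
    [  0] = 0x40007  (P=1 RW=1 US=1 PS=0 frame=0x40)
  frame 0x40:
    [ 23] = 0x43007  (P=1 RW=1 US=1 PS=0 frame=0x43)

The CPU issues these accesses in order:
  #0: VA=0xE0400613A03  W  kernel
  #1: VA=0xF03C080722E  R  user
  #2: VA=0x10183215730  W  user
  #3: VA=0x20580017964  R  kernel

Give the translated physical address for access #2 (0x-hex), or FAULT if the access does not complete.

Trace:
#0 VA=0xE0400613A03 (w,kernel):
  L0: frame=0x1F idx=28 entry=0x20007 [P=1 RW=1 US=1 PS=0]
  L1: frame=0x20 idx=16 entry=0x24007 [P=1 RW=1 US=1 PS=0]
  L2: frame=0x24 idx=3 entry=0x25007 [P=1 RW=1 US=1 PS=0]
  L3: frame=0x25 idx=19 entry=0x26007 [P=1 RW=1 US=1 PS=0]
  ⇒ phys 0x26A03  [4 reads]
#1 VA=0xF03C080722E (r,user):
  L0: frame=0x1F idx=30 entry=0x28007 [P=1 RW=1 US=1 PS=0]
  L1: frame=0x28 idx=15 entry=0x2A007 [P=1 RW=1 US=1 PS=0]
  L2: frame=0x2A idx=4 entry=0x2E007 [P=1 RW=1 US=1 PS=0]
  L3: frame=0x2E idx=7 entry=0x2C004 [P=0 RW=0 US=1 PS=0]
  → PAGE_NOT_PRESENT  (4 entries read)
#2 VA=0x10183215730 (w,user):
  L0: frame=0x1F idx=2 entry=0x30007 [P=1 RW=1 US=1 PS=0]
  L1: frame=0x30 idx=6 entry=0x33007 [P=1 RW=1 US=1 PS=0]
  L2: frame=0x33 idx=25 entry=0x36007 [P=1 RW=1 US=1 PS=0]
  L3: frame=0x36 idx=21 entry=0x3A005 [P=1 RW=0 US=1 PS=0]
  → PROTECTION_VIOLATION  (4 entries read)
#3 VA=0x20580017964 (r,kernel):
  L0: frame=0x1F idx=4 entry=0x3B007 [P=1 RW=1 US=1 PS=0]
  L1: frame=0x3B idx=22 entry=0x3E007 [P=1 RW=1 US=1 PS=0]
  L2: frame=0x3E idx=0 entry=0x40007 [P=1 RW=1 US=1 PS=0]
  L3: frame=0x40 idx=23 entry=0x43007 [P=1 RW=1 US=1 PS=0]
  ⇒ phys 0x43964  [4 reads]

Access #2 PA: FAULT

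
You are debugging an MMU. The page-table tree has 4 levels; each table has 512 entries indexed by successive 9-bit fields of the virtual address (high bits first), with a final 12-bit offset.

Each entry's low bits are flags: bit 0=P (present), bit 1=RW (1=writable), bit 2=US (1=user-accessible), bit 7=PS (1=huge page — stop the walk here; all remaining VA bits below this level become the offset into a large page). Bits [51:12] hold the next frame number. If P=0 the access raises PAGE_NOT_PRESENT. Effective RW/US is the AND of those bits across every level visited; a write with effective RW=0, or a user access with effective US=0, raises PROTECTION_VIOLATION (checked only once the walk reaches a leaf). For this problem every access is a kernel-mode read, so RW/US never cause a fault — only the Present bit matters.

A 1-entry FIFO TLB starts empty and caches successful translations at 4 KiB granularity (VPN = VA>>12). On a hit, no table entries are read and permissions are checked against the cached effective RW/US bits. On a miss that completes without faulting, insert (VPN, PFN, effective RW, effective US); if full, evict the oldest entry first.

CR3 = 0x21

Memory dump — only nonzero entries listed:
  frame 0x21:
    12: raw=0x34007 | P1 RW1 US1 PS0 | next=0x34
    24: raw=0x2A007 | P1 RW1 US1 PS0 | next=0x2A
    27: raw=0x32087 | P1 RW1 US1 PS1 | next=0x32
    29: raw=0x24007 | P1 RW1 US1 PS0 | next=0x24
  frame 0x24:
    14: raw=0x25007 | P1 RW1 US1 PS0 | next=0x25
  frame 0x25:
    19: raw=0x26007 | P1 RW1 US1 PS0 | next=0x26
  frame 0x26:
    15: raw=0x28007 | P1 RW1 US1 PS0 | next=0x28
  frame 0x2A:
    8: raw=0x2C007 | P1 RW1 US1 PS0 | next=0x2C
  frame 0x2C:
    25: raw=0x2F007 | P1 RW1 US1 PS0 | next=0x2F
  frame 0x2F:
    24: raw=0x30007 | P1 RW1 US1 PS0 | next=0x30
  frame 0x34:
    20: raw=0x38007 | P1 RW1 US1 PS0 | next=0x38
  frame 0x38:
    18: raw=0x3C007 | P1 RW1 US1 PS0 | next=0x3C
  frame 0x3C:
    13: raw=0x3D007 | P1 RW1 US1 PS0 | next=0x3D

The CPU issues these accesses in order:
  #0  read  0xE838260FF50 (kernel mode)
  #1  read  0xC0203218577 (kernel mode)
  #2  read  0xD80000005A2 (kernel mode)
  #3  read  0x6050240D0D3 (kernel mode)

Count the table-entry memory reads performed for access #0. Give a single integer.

Trace:
#0 VA=0xE838260FF50 (r,kernel):
  L0 @0x21[29] → 0x24007  P=1,RW=1,US=1,PS=0
  L1 @0x24[14] → 0x25007  P=1,RW=1,US=1,PS=0
  L2 @0x25[19] → 0x26007  P=1,RW=1,US=1,PS=0
  L3 @0x26[15] → 0x28007  P=1,RW=1,US=1,PS=0
  ⇒ phys 0x28F50  [4 reads]
#1 VA=0xC0203218577 (r,kernel):
  L0 @0x21[24] → 0x2A007  P=1,RW=1,US=1,PS=0
  L1 @0x2A[8] → 0x2C007  P=1,RW=1,US=1,PS=0
  L2 @0x2C[25] → 0x2F007  P=1,RW=1,US=1,PS=0
  L3 @0x2F[24] → 0x30007  P=1,RW=1,US=1,PS=0
  ⇒ phys 0x30577  [4 reads]
#2 VA=0xD80000005A2 (r,kernel):
  L0 @0x21[27] → 0x32087  P=1,RW=1,US=1,PS=1
  ⇒ phys 0x325A2 (huge @L0)  [1 reads]
#3 VA=0x6050240D0D3 (r,kernel):
  L0 @0x21[12] → 0x34007  P=1,RW=1,US=1,PS=0
  L1 @0x34[20] → 0x38007  P=1,RW=1,US=1,PS=0
  L2 @0x38[18] → 0x3C007  P=1,RW=1,US=1,PS=0
  L3 @0x3C[13] → 0x3D007  P=1,RW=1,US=1,PS=0
  ⇒ phys 0x3D0D3  [4 reads]

Entries read for #0: 4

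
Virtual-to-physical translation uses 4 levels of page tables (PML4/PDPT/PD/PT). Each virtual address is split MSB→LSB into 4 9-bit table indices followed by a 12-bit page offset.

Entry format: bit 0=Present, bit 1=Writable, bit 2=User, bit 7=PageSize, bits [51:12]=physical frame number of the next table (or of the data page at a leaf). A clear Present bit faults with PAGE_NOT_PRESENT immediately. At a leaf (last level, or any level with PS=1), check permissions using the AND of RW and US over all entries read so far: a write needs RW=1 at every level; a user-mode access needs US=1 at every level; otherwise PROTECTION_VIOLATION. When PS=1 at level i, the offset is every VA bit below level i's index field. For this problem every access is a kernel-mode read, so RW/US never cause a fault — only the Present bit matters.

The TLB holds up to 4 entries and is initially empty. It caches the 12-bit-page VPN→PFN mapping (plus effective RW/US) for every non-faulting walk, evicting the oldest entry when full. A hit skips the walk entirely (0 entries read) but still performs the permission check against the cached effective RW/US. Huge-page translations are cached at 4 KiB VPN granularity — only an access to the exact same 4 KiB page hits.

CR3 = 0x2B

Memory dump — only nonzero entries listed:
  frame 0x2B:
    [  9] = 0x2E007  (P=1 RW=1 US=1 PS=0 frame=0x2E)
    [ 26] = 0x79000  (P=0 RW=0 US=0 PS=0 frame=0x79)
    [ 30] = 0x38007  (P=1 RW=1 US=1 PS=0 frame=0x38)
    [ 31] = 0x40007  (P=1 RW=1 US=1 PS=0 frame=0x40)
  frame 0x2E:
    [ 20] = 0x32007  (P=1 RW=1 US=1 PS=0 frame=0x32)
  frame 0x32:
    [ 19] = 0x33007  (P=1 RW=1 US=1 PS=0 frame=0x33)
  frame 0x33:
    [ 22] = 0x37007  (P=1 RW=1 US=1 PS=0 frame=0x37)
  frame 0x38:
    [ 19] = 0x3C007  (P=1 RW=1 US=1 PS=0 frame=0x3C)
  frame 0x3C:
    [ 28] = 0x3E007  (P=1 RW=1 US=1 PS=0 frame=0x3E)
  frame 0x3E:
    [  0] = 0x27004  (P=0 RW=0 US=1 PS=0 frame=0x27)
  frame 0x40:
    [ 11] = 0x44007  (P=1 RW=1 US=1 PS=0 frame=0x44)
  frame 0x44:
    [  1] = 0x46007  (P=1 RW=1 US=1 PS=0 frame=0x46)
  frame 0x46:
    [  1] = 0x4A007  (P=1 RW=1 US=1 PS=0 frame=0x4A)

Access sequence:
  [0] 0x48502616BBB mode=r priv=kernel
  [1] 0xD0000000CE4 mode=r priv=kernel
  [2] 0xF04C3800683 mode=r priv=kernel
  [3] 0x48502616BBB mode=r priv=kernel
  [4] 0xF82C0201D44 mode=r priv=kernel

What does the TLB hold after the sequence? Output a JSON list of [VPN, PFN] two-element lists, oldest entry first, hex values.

Trace:
#0 VA=0x48502616BBB (r,kernel):
  lvl0: tbl 0x2B, slot 9 ⇒ 0x2E007 (P1/RW1/US1/PS0)
  lvl1: tbl 0x2E, slot 20 ⇒ 0x32007 (P1/RW1/US1/PS0)
  lvl2: tbl 0x32, slot 19 ⇒ 0x33007 (P1/RW1/US1/PS0)
  lvl3: tbl 0x33, slot 22 ⇒ 0x37007 (P1/RW1/US1/PS0)
  → PA=0x37BBB  (4 entries read)
#1 VA=0xD0000000CE4 (r,kernel):
  lvl0: tbl 0x2B, slot 26 ⇒ 0x79000 (P0/RW0/US0/PS0)
  → PAGE_NOT_PRESENT  (1 entries read)
#2 VA=0xF04C3800683 (r,kernel):
  lvl0: tbl 0x2B, slot 30 ⇒ 0x38007 (P1/RW1/US1/PS0)
  lvl1: tbl 0x38, slot 19 ⇒ 0x3C007 (P1/RW1/US1/PS0)
  lvl2: tbl 0x3C, slot 28 ⇒ 0x3E007 (P1/RW1/US1/PS0)
  lvl3: tbl 0x3E, slot 0 ⇒ 0x27004 (P0/RW0/US1/PS0)
  → PAGE_NOT_PRESENT  (4 entries read)
#3 VA=0x48502616BBB (r,kernel):
  TLB hit vpn=0x48502616 → PA=0x37BBB
#4 VA=0xF82C0201D44 (r,kernel):
  lvl0: tbl 0x2B, slot 31 ⇒ 0x40007 (P1/RW1/US1/PS0)
  lvl1: tbl 0x40, slot 11 ⇒ 0x44007 (P1/RW1/US1/PS0)
  lvl2: tbl 0x44, slot 1 ⇒ 0x46007 (P1/RW1/US1/PS0)
  lvl3: tbl 0x46, slot 1 ⇒ 0x4A007 (P1/RW1/US1/PS0)
  → PA=0x4AD44  (4 entries read)

TLB: [["0x48502616", "0x37"], ["0xF82C0201", "0x4A"]]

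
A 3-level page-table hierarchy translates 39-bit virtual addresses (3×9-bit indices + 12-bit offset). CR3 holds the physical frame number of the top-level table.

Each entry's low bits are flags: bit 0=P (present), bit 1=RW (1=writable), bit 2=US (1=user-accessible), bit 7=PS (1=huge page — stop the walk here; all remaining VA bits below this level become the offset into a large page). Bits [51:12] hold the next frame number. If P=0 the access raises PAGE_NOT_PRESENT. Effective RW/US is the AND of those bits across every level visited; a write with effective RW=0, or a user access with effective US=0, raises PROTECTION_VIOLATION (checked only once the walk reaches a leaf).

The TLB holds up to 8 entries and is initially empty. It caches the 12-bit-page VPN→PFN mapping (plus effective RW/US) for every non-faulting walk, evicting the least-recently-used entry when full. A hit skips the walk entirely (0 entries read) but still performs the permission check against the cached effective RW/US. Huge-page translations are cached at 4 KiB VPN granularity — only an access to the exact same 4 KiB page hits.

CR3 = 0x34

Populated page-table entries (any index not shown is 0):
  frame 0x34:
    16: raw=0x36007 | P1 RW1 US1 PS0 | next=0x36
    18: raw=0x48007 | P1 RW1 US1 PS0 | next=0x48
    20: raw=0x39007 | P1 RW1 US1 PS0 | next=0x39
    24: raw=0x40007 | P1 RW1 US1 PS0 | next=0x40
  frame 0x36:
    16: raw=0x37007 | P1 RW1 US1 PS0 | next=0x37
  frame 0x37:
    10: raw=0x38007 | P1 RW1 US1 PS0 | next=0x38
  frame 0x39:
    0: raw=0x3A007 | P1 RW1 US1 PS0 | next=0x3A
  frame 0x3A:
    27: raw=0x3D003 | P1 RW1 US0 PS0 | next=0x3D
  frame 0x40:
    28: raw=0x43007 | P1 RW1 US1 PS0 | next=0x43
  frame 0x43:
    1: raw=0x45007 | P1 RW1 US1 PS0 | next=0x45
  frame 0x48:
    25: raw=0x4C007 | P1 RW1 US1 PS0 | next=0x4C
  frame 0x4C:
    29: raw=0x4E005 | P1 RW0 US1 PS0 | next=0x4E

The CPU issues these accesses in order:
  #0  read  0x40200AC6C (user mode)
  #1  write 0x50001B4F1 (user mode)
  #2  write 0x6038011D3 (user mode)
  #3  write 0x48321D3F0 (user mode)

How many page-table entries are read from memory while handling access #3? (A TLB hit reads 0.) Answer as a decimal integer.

Per-access translation:
#0 VA=0x40200AC6C (r,user):
  lvl0: tbl 0x34, slot 16 ⇒ 0x36007 (P1/RW1/US1/PS0)
  lvl1: tbl 0x36, slot 16 ⇒ 0x37007 (P1/RW1/US1/PS0)
  lvl2: tbl 0x37, slot 10 ⇒ 0x38007 (P1/RW1/US1/PS0)
  → PA=0x38C6C  (3 entries read)
#1 VA=0x50001B4F1 (w,user):
  lvl0: tbl 0x34, slot 20 ⇒ 0x39007 (P1/RW1/US1/PS0)
  lvl1: tbl 0x39, slot 0 ⇒ 0x3A007 (P1/RW1/US1/PS0)
  lvl2: tbl 0x3A, slot 27 ⇒ 0x3D003 (P1/RW1/US0/PS0)
  → PROTECTION_VIOLATION  (3 entries read)
#2 VA=0x6038011D3 (w,user):
  lvl0: tbl 0x34, slot 24 ⇒ 0x40007 (P1/RW1/US1/PS0)
  lvl1: tbl 0x40, slot 28 ⇒ 0x43007 (P1/RW1/US1/PS0)
  lvl2: tbl 0x43, slot 1 ⇒ 0x45007 (P1/RW1/US1/PS0)
  → PA=0x451D3  (3 entries read)
#3 VA=0x48321D3F0 (w,user):
  lvl0: tbl 0x34, slot 18 ⇒ 0x48007 (P1/RW1/US1/PS0)
  lvl1: tbl 0x48, slot 25 ⇒ 0x4C007 (P1/RW1/US1/PS0)
  lvl2: tbl 0x4C, slot 29 ⇒ 0x4E005 (P1/RW0/US1/PS0)
  → PROTECTION_VIOLATION  (3 entries read)

Entries read for #3: 3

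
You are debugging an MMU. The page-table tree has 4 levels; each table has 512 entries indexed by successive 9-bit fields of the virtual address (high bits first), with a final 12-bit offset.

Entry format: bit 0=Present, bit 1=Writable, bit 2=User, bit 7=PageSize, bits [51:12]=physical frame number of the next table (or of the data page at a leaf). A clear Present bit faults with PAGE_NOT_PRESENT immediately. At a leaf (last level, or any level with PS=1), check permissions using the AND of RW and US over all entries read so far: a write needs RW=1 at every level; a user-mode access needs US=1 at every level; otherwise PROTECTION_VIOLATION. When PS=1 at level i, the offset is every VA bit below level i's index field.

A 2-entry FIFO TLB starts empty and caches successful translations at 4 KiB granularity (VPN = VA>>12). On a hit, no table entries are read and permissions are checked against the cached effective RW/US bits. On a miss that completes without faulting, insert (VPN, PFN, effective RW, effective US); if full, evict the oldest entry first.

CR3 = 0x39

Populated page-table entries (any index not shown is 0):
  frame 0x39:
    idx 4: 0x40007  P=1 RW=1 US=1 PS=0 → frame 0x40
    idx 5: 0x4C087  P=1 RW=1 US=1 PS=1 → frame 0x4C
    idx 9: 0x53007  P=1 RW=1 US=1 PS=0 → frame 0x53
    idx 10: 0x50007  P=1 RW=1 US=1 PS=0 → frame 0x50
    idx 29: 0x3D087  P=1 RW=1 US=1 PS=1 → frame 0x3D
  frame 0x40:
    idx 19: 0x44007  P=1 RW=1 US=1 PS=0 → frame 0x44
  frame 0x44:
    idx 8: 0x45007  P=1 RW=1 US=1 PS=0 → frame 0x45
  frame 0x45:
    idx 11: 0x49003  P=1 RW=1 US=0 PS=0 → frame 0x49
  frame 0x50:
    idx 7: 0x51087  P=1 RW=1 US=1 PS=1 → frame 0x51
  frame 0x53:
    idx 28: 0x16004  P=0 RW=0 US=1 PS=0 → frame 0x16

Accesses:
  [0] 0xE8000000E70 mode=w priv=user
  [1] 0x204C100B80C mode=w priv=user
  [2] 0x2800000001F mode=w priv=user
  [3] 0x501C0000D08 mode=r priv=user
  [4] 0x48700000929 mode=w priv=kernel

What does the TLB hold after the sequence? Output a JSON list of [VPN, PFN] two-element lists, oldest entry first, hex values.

Trace:
#0 VA=0xE8000000E70 (w,user):
  L0: frame=0x39 idx=29 entry=0x3D087 [P=1 RW=1 US=1 PS=1]
  ✓ 0x3DE70 (huge @L0)  — 1 lookups
#1 VA=0x204C100B80C (w,user):
  L0: frame=0x39 idx=4 entry=0x40007 [P=1 RW=1 US=1 PS=0]
  L1: frame=0x40 idx=19 entry=0x44007 [P=1 RW=1 US=1 PS=0]
  L2: frame=0x44 idx=8 entry=0x45007 [P=1 RW=1 US=1 PS=0]
  L3: frame=0x45 idx=11 entry=0x49003 [P=1 RW=1 US=0 PS=0]
  ⇒ fault: PROTECTION_VIOLATION  — 4 lookups
#2 VA=0x2800000001F (w,user):
  L0: frame=0x39 idx=5 entry=0x4C087 [P=1 RW=1 US=1 PS=1]
  ✓ 0x4C01F (huge @L0)  — 1 lookups
#3 VA=0x501C0000D08 (r,user):
  L0: frame=0x39 idx=10 entry=0x50007 [P=1 RW=1 US=1 PS=0]
  L1: frame=0x50 idx=7 entry=0x51087 [P=1 RW=1 US=1 PS=1]
  ✓ 0x51D08 (huge @L1)  — 2 lookups
#4 VA=0x48700000929 (w,kernel):
  L0: frame=0x39 idx=9 entry=0x53007 [P=1 RW=1 US=1 PS=0]
  L1: frame=0x53 idx=28 entry=0x16004 [P=0 RW=0 US=1 PS=0]
  ⇒ fault: PAGE_NOT_PRESENT  — 2 lookups

TLB: [["0x28000000", "0x4C"], ["0x501C0000", "0x51"]]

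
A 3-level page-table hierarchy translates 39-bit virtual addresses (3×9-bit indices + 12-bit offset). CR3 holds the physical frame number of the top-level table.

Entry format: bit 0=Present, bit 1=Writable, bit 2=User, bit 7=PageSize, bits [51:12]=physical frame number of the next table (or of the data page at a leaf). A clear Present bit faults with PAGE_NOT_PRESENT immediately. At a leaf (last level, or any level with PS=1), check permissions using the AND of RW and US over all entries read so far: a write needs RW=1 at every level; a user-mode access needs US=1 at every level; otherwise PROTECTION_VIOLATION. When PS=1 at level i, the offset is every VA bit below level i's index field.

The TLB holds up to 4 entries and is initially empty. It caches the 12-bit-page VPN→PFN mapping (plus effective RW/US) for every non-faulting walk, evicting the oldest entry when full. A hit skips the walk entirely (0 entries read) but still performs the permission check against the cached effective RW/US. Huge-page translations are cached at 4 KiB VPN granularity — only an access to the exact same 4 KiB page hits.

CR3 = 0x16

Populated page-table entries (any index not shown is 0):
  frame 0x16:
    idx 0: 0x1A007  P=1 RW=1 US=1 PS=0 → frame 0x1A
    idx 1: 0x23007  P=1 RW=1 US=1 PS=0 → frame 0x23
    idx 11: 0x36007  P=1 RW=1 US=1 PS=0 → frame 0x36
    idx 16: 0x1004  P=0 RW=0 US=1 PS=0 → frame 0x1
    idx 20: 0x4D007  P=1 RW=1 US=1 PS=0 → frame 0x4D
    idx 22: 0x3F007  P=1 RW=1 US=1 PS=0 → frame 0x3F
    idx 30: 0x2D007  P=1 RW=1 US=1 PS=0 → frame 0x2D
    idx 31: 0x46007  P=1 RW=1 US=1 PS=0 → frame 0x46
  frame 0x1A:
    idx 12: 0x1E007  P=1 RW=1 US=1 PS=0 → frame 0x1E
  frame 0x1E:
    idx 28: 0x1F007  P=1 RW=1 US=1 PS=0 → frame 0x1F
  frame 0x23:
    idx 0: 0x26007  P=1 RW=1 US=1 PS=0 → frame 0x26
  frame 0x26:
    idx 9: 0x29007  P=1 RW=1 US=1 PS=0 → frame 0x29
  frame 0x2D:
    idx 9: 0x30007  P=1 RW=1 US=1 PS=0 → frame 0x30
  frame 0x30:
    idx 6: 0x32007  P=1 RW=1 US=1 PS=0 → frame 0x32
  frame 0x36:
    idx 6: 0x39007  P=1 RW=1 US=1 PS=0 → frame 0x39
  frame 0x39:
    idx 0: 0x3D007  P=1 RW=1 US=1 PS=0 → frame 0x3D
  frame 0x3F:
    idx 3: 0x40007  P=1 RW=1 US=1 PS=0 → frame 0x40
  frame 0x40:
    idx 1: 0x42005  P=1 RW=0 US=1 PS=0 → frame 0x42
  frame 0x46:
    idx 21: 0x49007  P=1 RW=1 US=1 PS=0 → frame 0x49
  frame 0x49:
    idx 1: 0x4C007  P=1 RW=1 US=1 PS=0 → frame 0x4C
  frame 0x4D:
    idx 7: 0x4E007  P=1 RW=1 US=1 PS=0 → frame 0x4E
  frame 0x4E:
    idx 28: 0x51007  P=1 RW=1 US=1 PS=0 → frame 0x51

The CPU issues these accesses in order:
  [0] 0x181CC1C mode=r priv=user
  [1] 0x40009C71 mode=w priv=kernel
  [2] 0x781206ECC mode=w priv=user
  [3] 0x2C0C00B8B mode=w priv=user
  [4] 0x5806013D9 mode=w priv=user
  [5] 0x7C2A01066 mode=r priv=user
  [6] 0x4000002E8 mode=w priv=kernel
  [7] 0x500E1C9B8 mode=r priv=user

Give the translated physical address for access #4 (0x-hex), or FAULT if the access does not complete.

Per-access translation:
#0 VA=0x181CC1C (r,user):
  L0: frame=0x16 idx=0 entry=0x1A007 [P=1 RW=1 US=1 PS=0]
  L1: frame=0x1A idx=12 entry=0x1E007 [P=1 RW=1 US=1 PS=0]
  L2: frame=0x1E idx=28 entry=0x1F007 [P=1 RW=1 US=1 PS=0]
  → PA=0x1FC1C  (3 entries read)
#1 VA=0x40009C71 (w,kernel):
  L0: frame=0x16 idx=1 entry=0x23007 [P=1 RW=1 US=1 PS=0]
  L1: frame=0x23 idx=0 entry=0x26007 [P=1 RW=1 US=1 PS=0]
  L2: frame=0x26 idx=9 entry=0x29007 [P=1 RW=1 US=1 PS=0]
  → PA=0x29C71  (3 entries read)
#2 VA=0x781206ECC (w,user):
  L0: frame=0x16 idx=30 entry=0x2D007 [P=1 RW=1 US=1 PS=0]
  L1: frame=0x2D idx=9 entry=0x30007 [P=1 RW=1 US=1 PS=0]
  L2: frame=0x30 idx=6 entry=0x32007 [P=1 RW=1 US=1 PS=0]
  → PA=0x32ECC  (3 entries read)
#3 VA=0x2C0C00B8B (w,user):
  L0: frame=0x16 idx=11 entry=0x36007 [P=1 RW=1 US=1 PS=0]
  L1: frame=0x36 idx=6 entry=0x39007 [P=1 RW=1 US=1 PS=0]
  L2: frame=0x39 idx=0 entry=0x3D007 [P=1 RW=1 US=1 PS=0]
  → PA=0x3DB8B  (3 entries read)
#4 VA=0x5806013D9 (w,user):
  L0: frame=0x16 idx=22 entry=0x3F007 [P=1 RW=1 US=1 PS=0]
  L1: frame=0x3F idx=3 entry=0x40007 [P=1 RW=1 US=1 PS=0]
  L2: frame=0x40 idx=1 entry=0x42005 [P=1 RW=0 US=1 PS=0]
  ⇒ fault: PROTECTION_VIOLATION  — 3 lookups
#5 VA=0x7C2A01066 (r,user):
  L0: frame=0x16 idx=31 entry=0x46007 [P=1 RW=1 US=1 PS=0]
  L1: frame=0x46 idx=21 entry=0x49007 [P=1 RW=1 US=1 PS=0]
  L2: frame=0x49 idx=1 entry=0x4C007 [P=1 RW=1 US=1 PS=0]
  → PA=0x4C066  (3 entries read)
#6 VA=0x4000002E8 (w,kernel):
  L0: frame=0x16 idx=16 entry=0x1004 [P=0 RW=0 US=1 PS=0]
  ⇒ fault: PAGE_NOT_PRESENT  — 1 lookups
#7 VA=0x500E1C9B8 (r,user):
  L0: frame=0x16 idx=20 entry=0x4D007 [P=1 RW=1 US=1 PS=0]
  L1: frame=0x4D idx=7 entry=0x4E007 [P=1 RW=1 US=1 PS=0]
  L2: frame=0x4E idx=28 entry=0x51007 [P=1 RW=1 US=1 PS=0]
  → PA=0x519B8  (3 entries read)

Access #4 PA: FAULT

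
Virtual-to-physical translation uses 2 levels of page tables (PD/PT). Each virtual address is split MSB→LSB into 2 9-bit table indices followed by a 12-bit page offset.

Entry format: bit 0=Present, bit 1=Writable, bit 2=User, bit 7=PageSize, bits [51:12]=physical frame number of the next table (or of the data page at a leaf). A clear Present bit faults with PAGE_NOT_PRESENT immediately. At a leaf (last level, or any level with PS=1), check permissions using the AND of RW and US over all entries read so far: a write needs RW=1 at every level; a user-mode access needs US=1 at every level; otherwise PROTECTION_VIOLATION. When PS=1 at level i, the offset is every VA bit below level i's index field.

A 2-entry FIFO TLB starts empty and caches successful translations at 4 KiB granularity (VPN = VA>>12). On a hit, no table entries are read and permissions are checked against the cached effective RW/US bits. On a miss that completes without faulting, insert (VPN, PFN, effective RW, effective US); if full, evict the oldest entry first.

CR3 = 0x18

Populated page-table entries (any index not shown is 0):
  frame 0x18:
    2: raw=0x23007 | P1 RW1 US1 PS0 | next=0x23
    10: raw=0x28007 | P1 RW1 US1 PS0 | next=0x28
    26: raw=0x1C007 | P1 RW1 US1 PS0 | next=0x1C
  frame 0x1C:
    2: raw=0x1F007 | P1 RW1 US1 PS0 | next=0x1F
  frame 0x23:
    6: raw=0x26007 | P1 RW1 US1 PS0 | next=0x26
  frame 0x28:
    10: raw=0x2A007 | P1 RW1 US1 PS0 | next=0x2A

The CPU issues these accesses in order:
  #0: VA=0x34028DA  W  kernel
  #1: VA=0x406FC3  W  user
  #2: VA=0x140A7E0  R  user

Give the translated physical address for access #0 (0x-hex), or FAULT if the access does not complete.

Walk each access:
#0 VA=0x34028DA (w,kernel):
  [0] read 0x18 idx=26: raw=0x1C007 flags P=1 W=1 U=1 S=0
  [1] read 0x1C idx=2: raw=0x1F007 flags P=1 W=1 U=1 S=0
  → PA=0x1F8DA  (2 entries read)
#1 VA=0x406FC3 (w,user):
  [0] read 0x18 idx=2: raw=0x23007 flags P=1 W=1 U=1 S=0
  [1] read 0x23 idx=6: raw=0x26007 flags P=1 W=1 U=1 S=0
  → PA=0x26FC3  (2 entries read)
#2 VA=0x140A7E0 (r,user):
  [0] read 0x18 idx=10: raw=0x28007 flags P=1 W=1 U=1 S=0
  [1] read 0x28 idx=10: raw=0x2A007 flags P=1 W=1 U=1 S=0
  → PA=0x2A7E0  (2 entries read)

Access #0 PA: 0x1F8DA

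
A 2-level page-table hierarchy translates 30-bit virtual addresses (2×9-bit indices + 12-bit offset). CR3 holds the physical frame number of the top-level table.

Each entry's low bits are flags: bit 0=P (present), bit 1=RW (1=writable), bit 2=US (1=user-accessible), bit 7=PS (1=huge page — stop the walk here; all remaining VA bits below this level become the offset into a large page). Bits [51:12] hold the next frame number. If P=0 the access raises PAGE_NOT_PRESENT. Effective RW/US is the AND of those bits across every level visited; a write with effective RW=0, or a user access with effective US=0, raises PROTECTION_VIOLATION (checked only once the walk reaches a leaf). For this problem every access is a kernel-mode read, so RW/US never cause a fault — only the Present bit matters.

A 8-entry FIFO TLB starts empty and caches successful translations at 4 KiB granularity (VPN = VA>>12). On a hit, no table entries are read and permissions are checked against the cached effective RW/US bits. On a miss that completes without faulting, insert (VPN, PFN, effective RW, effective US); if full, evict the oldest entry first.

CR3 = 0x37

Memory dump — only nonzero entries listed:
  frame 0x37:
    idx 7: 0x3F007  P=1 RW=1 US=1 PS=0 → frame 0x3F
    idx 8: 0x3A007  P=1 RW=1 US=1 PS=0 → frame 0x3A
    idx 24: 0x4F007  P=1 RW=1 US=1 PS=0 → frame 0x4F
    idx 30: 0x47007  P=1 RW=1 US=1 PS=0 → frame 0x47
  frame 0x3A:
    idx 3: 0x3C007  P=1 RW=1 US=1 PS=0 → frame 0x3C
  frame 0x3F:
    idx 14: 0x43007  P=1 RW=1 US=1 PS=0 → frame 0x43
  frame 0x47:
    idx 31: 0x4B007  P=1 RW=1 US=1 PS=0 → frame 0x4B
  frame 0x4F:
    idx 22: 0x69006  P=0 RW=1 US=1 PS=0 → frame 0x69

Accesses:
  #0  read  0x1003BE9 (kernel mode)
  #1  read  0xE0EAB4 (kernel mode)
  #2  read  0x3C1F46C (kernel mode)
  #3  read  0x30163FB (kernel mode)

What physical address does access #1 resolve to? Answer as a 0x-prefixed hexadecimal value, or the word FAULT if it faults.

Walk each access:
#0 VA=0x1003BE9 (r,kernel):
  L0 @0x37[8] → 0x3A007  P=1,RW=1,US=1,PS=0
  L1 @0x3A[3] → 0x3C007  P=1,RW=1,US=1,PS=0
  ✓ 0x3CBE9  — 2 lookups
#1 VA=0xE0EAB4 (r,kernel):
  L0 @0x37[7] → 0x3F007  P=1,RW=1,US=1,PS=0
  L1 @0x3F[14] → 0x43007  P=1,RW=1,US=1,PS=0
  ✓ 0x43AB4  — 2 lookups
#2 VA=0x3C1F46C (r,kernel):
  L0 @0x37[30] → 0x47007  P=1,RW=1,US=1,PS=0
  L1 @0x47[31] → 0x4B007  P=1,RW=1,US=1,PS=0
  ✓ 0x4B46C  — 2 lookups
#3 VA=0x30163FB (r,kernel):
  L0 @0x37[24] → 0x4F007  P=1,RW=1,US=1,PS=0
  L1 @0x4F[22] → 0x69006  P=0,RW=1,US=1,PS=0
  ⇒ fault: PAGE_NOT_PRESENT  — 2 lookups

Access #1 PA: 0x43AB4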